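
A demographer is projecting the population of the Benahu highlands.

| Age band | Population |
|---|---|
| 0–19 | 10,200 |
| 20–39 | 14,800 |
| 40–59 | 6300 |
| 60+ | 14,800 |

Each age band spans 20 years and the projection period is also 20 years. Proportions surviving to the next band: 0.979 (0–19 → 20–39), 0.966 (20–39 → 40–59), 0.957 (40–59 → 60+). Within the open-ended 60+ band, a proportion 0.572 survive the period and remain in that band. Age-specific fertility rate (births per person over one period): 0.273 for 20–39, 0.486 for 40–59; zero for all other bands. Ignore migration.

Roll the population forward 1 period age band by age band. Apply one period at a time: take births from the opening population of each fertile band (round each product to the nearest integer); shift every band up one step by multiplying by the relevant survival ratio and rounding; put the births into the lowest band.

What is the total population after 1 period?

Period 1.
Births: 14800 × 0.273 = 4040 ; 6300 × 0.486 = 3062 — total 7102
20–39: 10200 × 0.979 = 9986
40–59: 14800 × 0.966 = 14297
60+: 6300 × 0.957 + 14800 × 0.572 = 6029 + 8466 = 14495
Population now: 0–19=7102, 20–39=9986, 40–59=14297, 60+=14495
Total after period 1: 7102 + 9986 + 14297 + 14495 = 45880

45880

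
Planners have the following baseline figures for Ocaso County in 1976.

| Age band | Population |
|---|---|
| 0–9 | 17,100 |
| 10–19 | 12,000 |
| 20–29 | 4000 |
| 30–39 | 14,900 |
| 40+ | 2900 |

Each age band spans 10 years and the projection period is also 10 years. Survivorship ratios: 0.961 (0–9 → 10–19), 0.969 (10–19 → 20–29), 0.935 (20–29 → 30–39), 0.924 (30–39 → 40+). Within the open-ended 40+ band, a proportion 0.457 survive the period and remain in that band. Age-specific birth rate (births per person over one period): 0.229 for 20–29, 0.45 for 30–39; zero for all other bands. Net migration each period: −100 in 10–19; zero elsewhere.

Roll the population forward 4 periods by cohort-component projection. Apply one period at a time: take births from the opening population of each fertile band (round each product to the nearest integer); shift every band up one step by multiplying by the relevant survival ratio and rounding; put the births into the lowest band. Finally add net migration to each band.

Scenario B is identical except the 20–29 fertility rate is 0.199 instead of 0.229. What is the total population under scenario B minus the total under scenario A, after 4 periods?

-1119

— Period 1 —
Births: 4000 × 0.229 = 916, 14900 × 0.45 = 6705 → total 7621
10–19: 17100 × 0.961 = 16433
20–29: 12000 × 0.969 = 11628
30–39: 4000 × 0.935 = 3740
40+: 14900 × 0.924 + 2900 × 0.457 = 13768 + 1325 = 15093
Net migration: 10–19 − 100 → 16333
Giving 7621 / 16333 / 11628 / 3740 / 15093.
— Period 2 —
Births: 11628 × 0.229 = 2663, 3740 × 0.45 = 1683 → total 4346
10–19: 7621 × 0.961 = 7324
20–29: 16333 × 0.969 = 15827
30–39: 11628 × 0.935 = 10872
40+: 3740 × 0.924 + 15093 × 0.457 = 3456 + 6898 = 10354
Net migration: 10–19 − 100 → 7224
Giving 4346 / 7224 / 15827 / 10872 / 10354.
— Period 3 —
Births: 15827 × 0.229 = 3624, 10872 × 0.45 = 4892 → total 8516
10–19: 4346 × 0.961 = 4177
20–29: 7224 × 0.969 = 7000
30–39: 15827 × 0.935 = 14798
40+: 10872 × 0.924 + 10354 × 0.457 = 10046 + 4732 = 14778
Net migration: 10–19 − 100 → 4077
Giving 8516 / 4077 / 7000 / 14798 / 14778.
— Period 4 —
Births: 7000 × 0.229 = 1603, 14798 × 0.45 = 6659 → total 8262
10–19: 8516 × 0.961 = 8184
20–29: 4077 × 0.969 = 3951
30–39: 7000 × 0.935 = 6545
40+: 14798 × 0.924 + 14778 × 0.457 = 13673 + 6754 = 20427
Net migration: 10–19 − 100 → 8084
Giving 8262 / 8084 / 3951 / 6545 / 20427.
Scenario A total after 4 periods: 47269
Scenario B projection —
— Period 1 —
Births: 4000 × 0.199 = 796, 14900 × 0.45 = 6705 → total 7501
10–19: 17100 × 0.961 = 16433
20–29: 12000 × 0.969 = 11628
30–39: 4000 × 0.935 = 3740
40+: 14900 × 0.924 + 2900 × 0.457 = 13768 + 1325 = 15093
Net migration: 10–19 − 100 → 16333
Giving 7501 / 16333 / 11628 / 3740 / 15093.
— Period 2 —
Births: 11628 × 0.199 = 2314, 3740 × 0.45 = 1683 → total 3997
10–19: 7501 × 0.961 = 7208
20–29: 16333 × 0.969 = 15827
30–39: 11628 × 0.935 = 10872
40+: 3740 × 0.924 + 15093 × 0.457 = 3456 + 6898 = 10354
Net migration: 10–19 − 100 → 7108
Giving 3997 / 7108 / 15827 / 10872 / 10354.
— Period 3 —
Births: 15827 × 0.199 = 3150, 10872 × 0.45 = 4892 → total 8042
10–19: 3997 × 0.961 = 3841
20–29: 7108 × 0.969 = 6888
30–39: 15827 × 0.935 = 14798
40+: 10872 × 0.924 + 10354 × 0.457 = 10046 + 4732 = 14778
Net migration: 10–19 − 100 → 3741
Giving 8042 / 3741 / 6888 / 14798 / 14778.
— Period 4 —
Births: 6888 × 0.199 = 1371, 14798 × 0.45 = 6659 → total 8030
10–19: 8042 × 0.961 = 7728
20–29: 3741 × 0.969 = 3625
30–39: 6888 × 0.935 = 6440
40+: 14798 × 0.924 + 14778 × 0.457 = 13673 + 6754 = 20427
Net migration: 10–19 − 100 → 7628
Giving 8030 / 7628 / 3625 / 6440 / 20427.
Scenario B total after 4 periods: 46150
Difference B − A = 46150 − 47269 = -1119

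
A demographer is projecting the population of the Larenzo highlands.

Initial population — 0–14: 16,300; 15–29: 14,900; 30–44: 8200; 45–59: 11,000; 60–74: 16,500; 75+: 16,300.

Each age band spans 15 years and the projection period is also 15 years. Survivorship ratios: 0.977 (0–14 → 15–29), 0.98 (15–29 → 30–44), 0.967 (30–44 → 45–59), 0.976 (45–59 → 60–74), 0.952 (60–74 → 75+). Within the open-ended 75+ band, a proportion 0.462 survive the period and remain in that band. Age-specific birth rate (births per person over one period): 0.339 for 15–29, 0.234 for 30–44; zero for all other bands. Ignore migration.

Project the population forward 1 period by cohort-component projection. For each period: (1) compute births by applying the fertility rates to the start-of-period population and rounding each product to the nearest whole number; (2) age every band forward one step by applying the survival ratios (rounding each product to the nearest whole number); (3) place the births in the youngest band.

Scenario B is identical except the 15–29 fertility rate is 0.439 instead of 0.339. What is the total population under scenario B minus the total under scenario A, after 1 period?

Numbering the groups 1..6 from youngest to oldest:
Period 1:
Births: 14900 × 0.339 = 5051, 8200 × 0.234 = 1919 → 6970
Group 2: 16300 × 0.977 = 15925
Group 3: 14900 × 0.98 = 14602
Group 4: 8200 × 0.967 = 7929
Group 5: 11000 × 0.976 = 10736
Group 6: 16500 × 0.952 + 16300 × 0.462 = 15708 + 7531 = 23239
Giving 6970 / 15925 / 14602 / 7929 / 10736 / 23239.
Scenario A total after 1 period: 79401
Scenario B projection —
Period 1:
Births: 14900 × 0.439 = 6541, 8200 × 0.234 = 1919 → 8460
Group 2: 16300 × 0.977 = 15925
Group 3: 14900 × 0.98 = 14602
Group 4: 8200 × 0.967 = 7929
Group 5: 11000 × 0.976 = 10736
Group 6: 16500 × 0.952 + 16300 × 0.462 = 15708 + 7531 = 23239
Giving 8460 / 15925 / 14602 / 7929 / 10736 / 23239.
Scenario B total after 1 period: 80891
Difference B − A = 80891 − 79401 = 1490

1490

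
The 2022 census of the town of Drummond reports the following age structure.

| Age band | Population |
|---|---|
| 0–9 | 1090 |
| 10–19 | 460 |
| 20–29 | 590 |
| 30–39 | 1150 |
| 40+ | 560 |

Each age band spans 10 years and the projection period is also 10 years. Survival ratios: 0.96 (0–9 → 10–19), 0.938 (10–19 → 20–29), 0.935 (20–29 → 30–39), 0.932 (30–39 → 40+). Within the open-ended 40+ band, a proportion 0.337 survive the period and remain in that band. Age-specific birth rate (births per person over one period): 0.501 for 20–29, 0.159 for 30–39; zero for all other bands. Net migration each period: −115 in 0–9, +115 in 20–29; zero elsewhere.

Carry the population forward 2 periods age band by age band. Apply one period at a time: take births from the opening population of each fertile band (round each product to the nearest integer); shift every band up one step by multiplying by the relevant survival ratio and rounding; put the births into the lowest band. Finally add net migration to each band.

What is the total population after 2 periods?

After projecting period 1:
Births: 590 × 0.501 = 296, 1150 × 0.159 = 183 ⇒ total 479
10–19: 1090 × 0.96 = 1046
20–29: 460 × 0.938 = 431
30–39: 590 × 0.935 = 552
40+: 1150 × 0.932 + 560 × 0.337 = 1072 + 189 = 1261
Net migration: 0–9 − 115 → 364; 20–29 + 115 → 546
→ [364, 1046, 546, 552, 1261]
After projecting period 2:
Births: 546 × 0.501 = 274, 552 × 0.159 = 88 ⇒ total 362
10–19: 364 × 0.96 = 349
20–29: 1046 × 0.938 = 981
30–39: 546 × 0.935 = 511
40+: 552 × 0.932 + 1261 × 0.337 = 514 + 425 = 939
Net migration: 0–9 − 115 → 247; 20–29 + 115 → 1096
→ [247, 349, 1096, 511, 939]
Total after period 2: 247 + 349 + 1096 + 511 + 939 = 3142

3142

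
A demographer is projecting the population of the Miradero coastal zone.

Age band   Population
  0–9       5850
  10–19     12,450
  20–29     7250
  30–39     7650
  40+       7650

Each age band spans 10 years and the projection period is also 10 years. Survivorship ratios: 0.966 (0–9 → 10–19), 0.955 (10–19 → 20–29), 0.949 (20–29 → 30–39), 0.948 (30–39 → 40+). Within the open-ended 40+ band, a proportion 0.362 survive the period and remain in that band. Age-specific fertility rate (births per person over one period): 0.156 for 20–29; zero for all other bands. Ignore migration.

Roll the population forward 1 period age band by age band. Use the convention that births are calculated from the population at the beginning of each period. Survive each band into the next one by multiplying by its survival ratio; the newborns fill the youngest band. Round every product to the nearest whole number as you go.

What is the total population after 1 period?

35573

Call the groups 1 to 5, youngest first.
After projecting period 1:
Births: 7250 × 0.156 = 1131
Group 2: 5850 × 0.966 = 5651
Group 3: 12450 × 0.955 = 11890
Group 4: 7250 × 0.949 = 6880
Group 5: 7650 × 0.948 + 7650 × 0.362 = 7252 + 2769 = 10021
End of period: [1131, 5651, 11890, 6880, 10021]
Total after period 1: 1131 + 5651 + 11890 + 6880 + 10021 = 35573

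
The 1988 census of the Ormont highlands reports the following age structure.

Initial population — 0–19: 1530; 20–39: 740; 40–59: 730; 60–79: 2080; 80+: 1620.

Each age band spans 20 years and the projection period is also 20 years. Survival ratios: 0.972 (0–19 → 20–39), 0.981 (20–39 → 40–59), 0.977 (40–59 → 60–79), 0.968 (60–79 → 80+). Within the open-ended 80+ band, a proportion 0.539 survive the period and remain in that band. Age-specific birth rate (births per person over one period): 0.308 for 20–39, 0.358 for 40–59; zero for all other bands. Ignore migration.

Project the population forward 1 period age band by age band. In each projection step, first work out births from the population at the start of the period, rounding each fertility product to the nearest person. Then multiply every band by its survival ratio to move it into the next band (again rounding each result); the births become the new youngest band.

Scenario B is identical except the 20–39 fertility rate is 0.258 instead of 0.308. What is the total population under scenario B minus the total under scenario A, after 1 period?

Call the bands 1 to 5, youngest first.
Period 1.
Births: 740 × 0.308 = 228, 730 × 0.358 = 261 ⇒ total 489
Band 2: 1530 × 0.972 = 1487
Band 3: 740 × 0.981 = 726
Band 4: 730 × 0.977 = 713
Band 5: 2080 × 0.968 + 1620 × 0.539 = 2013 + 873 = 2886
End of period: [489, 1487, 726, 713, 2886]
Scenario A total after 1 period: 6301
Scenario B projection —
Period 1.
Births: 740 × 0.258 = 191, 730 × 0.358 = 261 ⇒ total 452
Band 2: 1530 × 0.972 = 1487
Band 3: 740 × 0.981 = 726
Band 4: 730 × 0.977 = 713
Band 5: 2080 × 0.968 + 1620 × 0.539 = 2013 + 873 = 2886
End of period: [452, 1487, 726, 713, 2886]
Scenario B total after 1 period: 6264
Difference B − A = 6264 − 6301 = -37

-37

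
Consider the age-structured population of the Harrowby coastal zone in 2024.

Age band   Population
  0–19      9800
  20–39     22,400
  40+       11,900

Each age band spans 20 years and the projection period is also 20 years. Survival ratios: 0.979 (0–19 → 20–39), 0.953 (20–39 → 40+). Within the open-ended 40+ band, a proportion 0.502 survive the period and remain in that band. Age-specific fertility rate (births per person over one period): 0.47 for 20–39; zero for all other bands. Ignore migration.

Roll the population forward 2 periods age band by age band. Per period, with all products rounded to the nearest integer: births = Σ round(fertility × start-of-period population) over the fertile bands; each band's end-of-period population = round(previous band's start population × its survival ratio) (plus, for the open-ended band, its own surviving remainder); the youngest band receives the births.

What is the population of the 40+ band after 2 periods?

Period 1.
Births: 22400 × 0.47 = 10528
20–39: 9800 × 0.979 = 9594
40+: 22400 × 0.953 + 11900 × 0.502 = 21347 + 5974 = 27321
End of period: [10528, 9594, 27321]
Period 2.
Births: 9594 × 0.47 = 4509
20–39: 10528 × 0.979 = 10307
40+: 9594 × 0.953 + 27321 × 0.502 = 9143 + 13715 = 22858
End of period: [4509, 10307, 22858]

22858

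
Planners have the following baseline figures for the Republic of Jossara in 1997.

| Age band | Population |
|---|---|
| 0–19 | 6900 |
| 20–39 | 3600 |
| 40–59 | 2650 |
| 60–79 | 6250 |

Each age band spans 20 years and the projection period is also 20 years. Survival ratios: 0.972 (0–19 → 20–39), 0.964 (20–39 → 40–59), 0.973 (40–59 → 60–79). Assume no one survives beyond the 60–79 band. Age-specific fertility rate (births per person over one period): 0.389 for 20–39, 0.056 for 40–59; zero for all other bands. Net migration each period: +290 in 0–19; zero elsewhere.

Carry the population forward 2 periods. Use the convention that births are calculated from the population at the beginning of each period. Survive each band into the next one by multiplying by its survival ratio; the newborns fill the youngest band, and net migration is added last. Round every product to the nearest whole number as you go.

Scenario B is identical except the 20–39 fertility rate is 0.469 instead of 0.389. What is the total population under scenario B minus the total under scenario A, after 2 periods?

Numbering the bands 1..4 from youngest to oldest:
[period 1]
Births: 3600 × 0.389 = 1400  |  2650 × 0.056 = 148 → total 1548
Band 2: 6900 × 0.972 = 6707
Band 3: 3600 × 0.964 = 3470
Band 4: 2650 × 0.973 = 2578
Net migration: Band 1 + 290 → 1838
Giving 1838 / 6707 / 3470 / 2578.
[period 2]
Births: 6707 × 0.389 = 2609  |  3470 × 0.056 = 194 → total 2803
Band 2: 1838 × 0.972 = 1787
Band 3: 6707 × 0.964 = 6466
Band 4: 3470 × 0.973 = 3376
Net migration: Band 1 + 290 → 3093
Giving 3093 / 1787 / 6466 / 3376.
Scenario A total after 2 periods: 14722
Scenario B projection —
[period 1]
Births: 3600 × 0.469 = 1688  |  2650 × 0.056 = 148 → total 1836
Band 2: 6900 × 0.972 = 6707
Band 3: 3600 × 0.964 = 3470
Band 4: 2650 × 0.973 = 2578
Net migration: Band 1 + 290 → 2126
Giving 2126 / 6707 / 3470 / 2578.
[period 2]
Births: 6707 × 0.469 = 3146  |  3470 × 0.056 = 194 → total 3340
Band 2: 2126 × 0.972 = 2066
Band 3: 6707 × 0.964 = 6466
Band 4: 3470 × 0.973 = 3376
Net migration: Band 1 + 290 → 3630
Giving 3630 / 2066 / 6466 / 3376.
Scenario B total after 2 periods: 15538
Difference B − A = 15538 − 14722 = 816

816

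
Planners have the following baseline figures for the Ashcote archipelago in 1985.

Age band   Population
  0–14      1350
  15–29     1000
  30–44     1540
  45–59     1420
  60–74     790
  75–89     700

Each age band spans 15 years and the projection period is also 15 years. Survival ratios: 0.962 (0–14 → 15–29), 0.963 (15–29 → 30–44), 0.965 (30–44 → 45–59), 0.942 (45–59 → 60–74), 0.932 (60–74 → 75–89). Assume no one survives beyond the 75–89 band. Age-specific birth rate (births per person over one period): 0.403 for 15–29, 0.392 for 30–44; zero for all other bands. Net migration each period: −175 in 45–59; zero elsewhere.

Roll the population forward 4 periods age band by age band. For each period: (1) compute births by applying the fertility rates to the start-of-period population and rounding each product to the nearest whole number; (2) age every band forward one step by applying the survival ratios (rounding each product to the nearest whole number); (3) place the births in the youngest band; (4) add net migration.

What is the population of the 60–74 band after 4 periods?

Let band 1 be 0–14 through band 6 = 75–89.
After projecting period 1:
Births: 1000 × 0.403 = 403, 1540 × 0.392 = 604 → 1007
Band 2: 1350 × 0.962 = 1299
Band 3: 1000 × 0.963 = 963
Band 4: 1540 × 0.965 = 1486
Band 5: 1420 × 0.942 = 1338
Band 6: 790 × 0.932 = 736
Net migration: Band 4 − 175 → 1311
End of period: [1007, 1299, 963, 1311, 1338, 736]
After projecting period 2:
Births: 1299 × 0.403 = 523, 963 × 0.392 = 377 → 900
Band 2: 1007 × 0.962 = 969
Band 3: 1299 × 0.963 = 1251
Band 4: 963 × 0.965 = 929
Band 5: 1311 × 0.942 = 1235
Band 6: 1338 × 0.932 = 1247
Net migration: Band 4 − 175 → 754
End of period: [900, 969, 1251, 754, 1235, 1247]
After projecting period 3:
Births: 969 × 0.403 = 391, 1251 × 0.392 = 490 → 881
Band 2: 900 × 0.962 = 866
Band 3: 969 × 0.963 = 933
Band 4: 1251 × 0.965 = 1207
Band 5: 754 × 0.942 = 710
Band 6: 1235 × 0.932 = 1151
Net migration: Band 4 − 175 → 1032
End of period: [881, 866, 933, 1032, 710, 1151]
After projecting period 4:
Births: 866 × 0.403 = 349, 933 × 0.392 = 366 → 715
Band 2: 881 × 0.962 = 848
Band 3: 866 × 0.963 = 834
Band 4: 933 × 0.965 = 900
Band 5: 1032 × 0.942 = 972
Band 6: 710 × 0.932 = 662
Net migration: Band 4 − 175 → 725
End of period: [715, 848, 834, 725, 972, 662]

972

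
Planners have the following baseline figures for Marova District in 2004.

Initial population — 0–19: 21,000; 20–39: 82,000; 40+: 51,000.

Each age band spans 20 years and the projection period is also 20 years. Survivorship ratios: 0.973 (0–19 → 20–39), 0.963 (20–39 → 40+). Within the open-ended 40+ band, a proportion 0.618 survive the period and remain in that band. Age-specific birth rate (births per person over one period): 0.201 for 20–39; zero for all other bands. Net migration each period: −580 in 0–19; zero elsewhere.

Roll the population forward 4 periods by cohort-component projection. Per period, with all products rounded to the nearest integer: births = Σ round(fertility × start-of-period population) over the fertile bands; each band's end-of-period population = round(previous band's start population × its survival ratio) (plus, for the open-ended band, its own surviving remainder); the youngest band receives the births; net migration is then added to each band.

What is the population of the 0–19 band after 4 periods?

(Groups numbered youngest = 1 to oldest = 3.)
Period 1:
Births: 82000 × 0.201 = 16482
Group 2: 21000 × 0.973 = 20433
Group 3: 82000 × 0.963 + 51000 × 0.618 = 78966 + 31518 = 110484
Net migration: Group 1 − 580 → 15902
End of period: [15902, 20433, 110484]
Period 2:
Births: 20433 × 0.201 = 4107
Group 2: 15902 × 0.973 = 15473
Group 3: 20433 × 0.963 + 110484 × 0.618 = 19677 + 68279 = 87956
Net migration: Group 1 − 580 → 3527
End of period: [3527, 15473, 87956]
Period 3:
Births: 15473 × 0.201 = 3110
Group 2: 3527 × 0.973 = 3432
Group 3: 15473 × 0.963 + 87956 × 0.618 = 14900 + 54357 = 69257
Net migration: Group 1 − 580 → 2530
End of period: [2530, 3432, 69257]
Period 4:
Births: 3432 × 0.201 = 690
Group 2: 2530 × 0.973 = 2462
Group 3: 3432 × 0.963 + 69257 × 0.618 = 3305 + 42801 = 46106
Net migration: Group 1 − 580 → 110
End of period: [110, 2462, 46106]

110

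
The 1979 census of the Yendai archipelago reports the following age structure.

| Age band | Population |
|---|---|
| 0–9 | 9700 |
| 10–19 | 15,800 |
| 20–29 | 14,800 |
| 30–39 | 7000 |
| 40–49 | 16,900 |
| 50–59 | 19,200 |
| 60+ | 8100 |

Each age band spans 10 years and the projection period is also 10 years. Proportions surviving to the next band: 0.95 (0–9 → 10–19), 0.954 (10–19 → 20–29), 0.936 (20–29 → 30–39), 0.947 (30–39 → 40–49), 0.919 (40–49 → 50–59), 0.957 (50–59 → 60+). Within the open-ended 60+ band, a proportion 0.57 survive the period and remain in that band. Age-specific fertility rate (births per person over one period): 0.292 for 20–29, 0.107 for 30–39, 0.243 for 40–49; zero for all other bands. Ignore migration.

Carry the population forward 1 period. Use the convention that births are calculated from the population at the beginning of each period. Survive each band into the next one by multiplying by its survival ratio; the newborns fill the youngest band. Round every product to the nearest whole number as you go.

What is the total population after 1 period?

Period 1:
Births: 14800 × 0.292 = 4322, 7000 × 0.107 = 749, 16900 × 0.243 = 4107 — total 9178
10–19: 9700 × 0.95 = 9215
20–29: 15800 × 0.954 = 15073
30–39: 14800 × 0.936 = 13853
40–49: 7000 × 0.947 = 6629
50–59: 16900 × 0.919 = 15531
60+: 19200 × 0.957 + 8100 × 0.57 = 18374 + 4617 = 22991
Giving 9178 / 9215 / 15073 / 13853 / 6629 / 15531 / 22991.
Total after period 1: 9178 + 9215 + 15073 + 13853 + 6629 + 15531 + 22991 = 92470

92470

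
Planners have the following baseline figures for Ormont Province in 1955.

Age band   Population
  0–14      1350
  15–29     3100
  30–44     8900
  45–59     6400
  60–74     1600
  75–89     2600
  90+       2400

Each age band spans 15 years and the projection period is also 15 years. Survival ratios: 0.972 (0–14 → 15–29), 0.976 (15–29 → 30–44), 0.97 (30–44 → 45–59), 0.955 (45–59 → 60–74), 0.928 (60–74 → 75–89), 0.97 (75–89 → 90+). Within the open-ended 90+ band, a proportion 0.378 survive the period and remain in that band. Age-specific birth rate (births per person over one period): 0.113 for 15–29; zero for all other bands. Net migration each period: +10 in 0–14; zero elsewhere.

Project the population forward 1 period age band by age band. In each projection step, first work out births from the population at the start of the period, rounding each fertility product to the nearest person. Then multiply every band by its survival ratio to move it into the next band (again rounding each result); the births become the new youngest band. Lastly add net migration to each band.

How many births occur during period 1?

350

— Period 1 —
Births: 3100 × 0.113 = 350
15–29: 1350 × 0.972 = 1312
30–44: 3100 × 0.976 = 3026
45–59: 8900 × 0.97 = 8633
60–74: 6400 × 0.955 = 6112
75–89: 1600 × 0.928 = 1485
90+: 2600 × 0.97 + 2400 × 0.378 = 2522 + 907 = 3429
Net migration: 0–14 + 10 → 360
→ [360, 1312, 3026, 8633, 6112, 1485, 3429]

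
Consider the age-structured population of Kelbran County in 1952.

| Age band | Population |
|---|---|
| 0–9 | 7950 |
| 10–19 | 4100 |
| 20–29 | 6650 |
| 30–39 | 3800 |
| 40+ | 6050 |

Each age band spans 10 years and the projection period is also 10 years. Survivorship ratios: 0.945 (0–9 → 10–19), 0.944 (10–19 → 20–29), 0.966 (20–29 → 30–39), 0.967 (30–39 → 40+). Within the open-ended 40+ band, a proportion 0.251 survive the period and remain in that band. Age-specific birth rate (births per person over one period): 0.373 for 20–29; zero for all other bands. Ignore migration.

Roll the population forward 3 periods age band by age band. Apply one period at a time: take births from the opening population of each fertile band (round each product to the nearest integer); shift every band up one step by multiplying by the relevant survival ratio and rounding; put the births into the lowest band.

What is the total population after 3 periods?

18576

Call the groups 1 to 5, youngest first.
After projecting period 1:
Births: 6650 × 0.373 = 2480
Group 2: 7950 × 0.945 = 7513
Group 3: 4100 × 0.944 = 3870
Group 4: 6650 × 0.966 = 6424
Group 5: 3800 × 0.967 + 6050 × 0.251 = 3675 + 1519 = 5194
End of period: [2480, 7513, 3870, 6424, 5194]
After projecting period 2:
Births: 3870 × 0.373 = 1444
Group 2: 2480 × 0.945 = 2344
Group 3: 7513 × 0.944 = 7092
Group 4: 3870 × 0.966 = 3738
Group 5: 6424 × 0.967 + 5194 × 0.251 = 6212 + 1304 = 7516
End of period: [1444, 2344, 7092, 3738, 7516]
After projecting period 3:
Births: 7092 × 0.373 = 2645
Group 2: 1444 × 0.945 = 1365
Group 3: 2344 × 0.944 = 2213
Group 4: 7092 × 0.966 = 6851
Group 5: 3738 × 0.967 + 7516 × 0.251 = 3615 + 1887 = 5502
End of period: [2645, 1365, 2213, 6851, 5502]
Total after period 3: 2645 + 1365 + 2213 + 6851 + 5502 = 18576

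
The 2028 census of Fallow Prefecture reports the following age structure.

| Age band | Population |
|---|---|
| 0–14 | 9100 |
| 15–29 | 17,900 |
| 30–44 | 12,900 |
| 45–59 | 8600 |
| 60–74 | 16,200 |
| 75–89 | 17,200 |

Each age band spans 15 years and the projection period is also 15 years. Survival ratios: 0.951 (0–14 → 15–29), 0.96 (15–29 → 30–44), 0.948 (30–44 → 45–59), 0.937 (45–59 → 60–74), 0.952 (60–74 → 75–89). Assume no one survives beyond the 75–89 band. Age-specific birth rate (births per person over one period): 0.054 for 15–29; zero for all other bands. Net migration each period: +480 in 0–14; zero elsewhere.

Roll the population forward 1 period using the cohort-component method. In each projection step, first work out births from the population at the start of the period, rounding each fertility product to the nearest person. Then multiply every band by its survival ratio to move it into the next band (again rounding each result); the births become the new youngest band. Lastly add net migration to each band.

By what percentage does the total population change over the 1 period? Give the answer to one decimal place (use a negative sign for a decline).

(Bands numbered youngest = 1 to oldest = 6.)
After projecting period 1:
Births: 17900 × 0.054 = 967
Band 2: 9100 × 0.951 = 8654
Band 3: 17900 × 0.96 = 17184
Band 4: 12900 × 0.948 = 12229
Band 5: 8600 × 0.937 = 8058
Band 6: 16200 × 0.952 = 15422
Net migration: Band 1 + 480 → 1447
Giving 1447 / 8654 / 17184 / 12229 / 8058 / 15422.
Total: 81900 → 62994; change = -18906; percentage change = -23.1%

-23.1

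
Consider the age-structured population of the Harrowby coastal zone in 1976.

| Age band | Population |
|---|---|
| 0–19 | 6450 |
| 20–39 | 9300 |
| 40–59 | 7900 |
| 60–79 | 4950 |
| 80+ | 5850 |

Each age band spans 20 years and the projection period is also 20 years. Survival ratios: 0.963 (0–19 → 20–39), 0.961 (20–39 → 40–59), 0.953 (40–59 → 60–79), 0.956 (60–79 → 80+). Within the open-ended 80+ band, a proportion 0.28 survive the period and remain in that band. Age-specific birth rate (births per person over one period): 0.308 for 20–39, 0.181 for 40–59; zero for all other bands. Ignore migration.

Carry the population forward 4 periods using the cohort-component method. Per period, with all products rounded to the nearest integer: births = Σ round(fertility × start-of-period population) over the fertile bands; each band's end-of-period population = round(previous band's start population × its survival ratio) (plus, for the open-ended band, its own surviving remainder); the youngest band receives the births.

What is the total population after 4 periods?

Period 1.
Births: 9300 * 0.308 = 2864  |  7900 * 0.181 = 1430 → 4294
20–39: 6450 * 0.963 = 6211
40–59: 9300 * 0.961 = 8937
60–79: 7900 * 0.953 = 7529
80+: 4950 * 0.956 + 5850 * 0.28 = 4732 + 1638 = 6370
Population now: 0–19=4294, 20–39=6211, 40–59=8937, 60–79=7529, 80+=6370
Period 2.
Births: 6211 * 0.308 = 1913  |  8937 * 0.181 = 1618 → 3531
20–39: 4294 * 0.963 = 4135
40–59: 6211 * 0.961 = 5969
60–79: 8937 * 0.953 = 8517
80+: 7529 * 0.956 + 6370 * 0.28 = 7198 + 1784 = 8982
Population now: 0–19=3531, 20–39=4135, 40–59=5969, 60–79=8517, 80+=8982
Period 3.
Births: 4135 * 0.308 = 1274  |  5969 * 0.181 = 1080 → 2354
20–39: 3531 * 0.963 = 3400
40–59: 4135 * 0.961 = 3974
60–79: 5969 * 0.953 = 5688
80+: 8517 * 0.956 + 8982 * 0.28 = 8142 + 2515 = 10657
Population now: 0–19=2354, 20–39=3400, 40–59=3974, 60–79=5688, 80+=10657
Period 4.
Births: 3400 * 0.308 = 1047  |  3974 * 0.181 = 719 → 1766
20–39: 2354 * 0.963 = 2267
40–59: 3400 * 0.961 = 3267
60–79: 3974 * 0.953 = 3787
80+: 5688 * 0.956 + 10657 * 0.28 = 5438 + 2984 = 8422
Population now: 0–19=1766, 20–39=2267, 40–59=3267, 60–79=3787, 80+=8422
Total after period 4: 1766 + 2267 + 3267 + 3787 + 8422 = 19509

19509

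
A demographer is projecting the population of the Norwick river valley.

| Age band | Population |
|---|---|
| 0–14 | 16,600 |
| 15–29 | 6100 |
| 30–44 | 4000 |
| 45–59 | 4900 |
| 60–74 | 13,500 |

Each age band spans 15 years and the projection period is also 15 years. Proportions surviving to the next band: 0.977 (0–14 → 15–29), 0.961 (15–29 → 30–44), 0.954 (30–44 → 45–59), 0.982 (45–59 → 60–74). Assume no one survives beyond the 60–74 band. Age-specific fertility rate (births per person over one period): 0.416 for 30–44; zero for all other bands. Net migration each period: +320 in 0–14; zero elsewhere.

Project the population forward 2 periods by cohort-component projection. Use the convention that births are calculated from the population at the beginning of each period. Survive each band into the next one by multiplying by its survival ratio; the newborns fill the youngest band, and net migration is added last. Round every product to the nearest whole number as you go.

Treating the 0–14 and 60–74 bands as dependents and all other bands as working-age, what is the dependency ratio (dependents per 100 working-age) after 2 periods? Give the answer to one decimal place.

28.1

Call the groups 1 to 5, youngest first.
Period 1:
Births: 4000 × 0.416 = 1664
Group 2: 16600 × 0.977 = 16218
Group 3: 6100 × 0.961 = 5862
Group 4: 4000 × 0.954 = 3816
Group 5: 4900 × 0.982 = 4812
Net migration: Group 1 + 320 → 1984
End of period: [1984, 16218, 5862, 3816, 4812]
Period 2:
Births: 5862 × 0.416 = 2439
Group 2: 1984 × 0.977 = 1938
Group 3: 16218 × 0.961 = 15585
Group 4: 5862 × 0.954 = 5592
Group 5: 3816 × 0.982 = 3747
Net migration: Group 1 + 320 → 2759
End of period: [2759, 1938, 15585, 5592, 3747]
Dependents (band 0–14 + band 60–74) = 2759 + 3747 = 6506; working-age = 23115; ratio = 6506/23115 × 100 = 28.1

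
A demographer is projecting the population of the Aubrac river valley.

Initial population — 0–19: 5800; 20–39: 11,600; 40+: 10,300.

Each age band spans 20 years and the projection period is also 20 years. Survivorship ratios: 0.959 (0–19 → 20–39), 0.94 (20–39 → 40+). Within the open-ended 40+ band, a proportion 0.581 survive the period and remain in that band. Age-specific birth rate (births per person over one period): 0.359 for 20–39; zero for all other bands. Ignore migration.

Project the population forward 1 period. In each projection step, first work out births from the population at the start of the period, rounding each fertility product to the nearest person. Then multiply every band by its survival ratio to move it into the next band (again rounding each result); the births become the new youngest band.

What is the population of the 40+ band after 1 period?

[period 1]
Births: 11600 × 0.359 = 4164
20–39: 5800 × 0.959 = 5562
40+: 11600 × 0.94 + 10300 × 0.581 = 10904 + 5984 = 16888
Population now: 0–19=4164, 20–39=5562, 40+=16888

16888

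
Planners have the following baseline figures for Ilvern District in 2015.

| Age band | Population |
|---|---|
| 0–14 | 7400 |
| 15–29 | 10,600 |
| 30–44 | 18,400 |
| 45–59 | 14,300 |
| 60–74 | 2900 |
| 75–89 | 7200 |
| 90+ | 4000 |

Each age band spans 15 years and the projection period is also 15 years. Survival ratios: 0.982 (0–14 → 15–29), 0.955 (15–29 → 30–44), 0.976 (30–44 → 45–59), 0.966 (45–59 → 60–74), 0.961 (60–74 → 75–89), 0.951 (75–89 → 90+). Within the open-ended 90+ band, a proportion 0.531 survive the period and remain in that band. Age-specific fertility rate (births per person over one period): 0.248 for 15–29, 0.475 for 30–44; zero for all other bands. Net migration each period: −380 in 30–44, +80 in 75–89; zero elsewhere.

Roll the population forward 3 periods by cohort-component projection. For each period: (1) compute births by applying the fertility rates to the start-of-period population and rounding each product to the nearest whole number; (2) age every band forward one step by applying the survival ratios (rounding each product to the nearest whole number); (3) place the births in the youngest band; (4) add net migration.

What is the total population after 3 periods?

[period 1]
Births: 10600 × 0.248 = 2629 ; 18400 × 0.475 = 8740 → total 11369
15–29: 7400 × 0.982 = 7267
30–44: 10600 × 0.955 = 10123
45–59: 18400 × 0.976 = 17958
60–74: 14300 × 0.966 = 13814
75–89: 2900 × 0.961 = 2787
90+: 7200 × 0.951 + 4000 × 0.531 = 6847 + 2124 = 8971
Net migration: 30–44 − 380 → 9743; 75–89 + 80 → 2867
Population now: 0–14=11369, 15–29=7267, 30–44=9743, 45–59=17958, 60–74=13814, 75–89=2867, 90+=8971
[period 2]
Births: 7267 × 0.248 = 1802 ; 9743 × 0.475 = 4628 → total 6430
15–29: 11369 × 0.982 = 11164
30–44: 7267 × 0.955 = 6940
45–59: 9743 × 0.976 = 9509
60–74: 17958 × 0.966 = 17347
75–89: 13814 × 0.961 = 13275
90+: 2867 × 0.951 + 8971 × 0.531 = 2727 + 4764 = 7491
Net migration: 30–44 − 380 → 6560; 75–89 + 80 → 13355
Population now: 0–14=6430, 15–29=11164, 30–44=6560, 45–59=9509, 60–74=17347, 75–89=13355, 90+=7491
[period 3]
Births: 11164 × 0.248 = 2769 ; 6560 × 0.475 = 3116 → total 5885
15–29: 6430 × 0.982 = 6314
30–44: 11164 × 0.955 = 10662
45–59: 6560 × 0.976 = 6403
60–74: 9509 × 0.966 = 9186
75–89: 17347 × 0.961 = 16670
90+: 13355 × 0.951 + 7491 × 0.531 = 12701 + 3978 = 16679
Net migration: 30–44 − 380 → 10282; 75–89 + 80 → 16750
Population now: 0–14=5885, 15–29=6314, 30–44=10282, 45–59=6403, 60–74=9186, 75–89=16750, 90+=16679
Total after period 3: 5885 + 6314 + 10282 + 6403 + 9186 + 16750 + 16679 = 71499

71499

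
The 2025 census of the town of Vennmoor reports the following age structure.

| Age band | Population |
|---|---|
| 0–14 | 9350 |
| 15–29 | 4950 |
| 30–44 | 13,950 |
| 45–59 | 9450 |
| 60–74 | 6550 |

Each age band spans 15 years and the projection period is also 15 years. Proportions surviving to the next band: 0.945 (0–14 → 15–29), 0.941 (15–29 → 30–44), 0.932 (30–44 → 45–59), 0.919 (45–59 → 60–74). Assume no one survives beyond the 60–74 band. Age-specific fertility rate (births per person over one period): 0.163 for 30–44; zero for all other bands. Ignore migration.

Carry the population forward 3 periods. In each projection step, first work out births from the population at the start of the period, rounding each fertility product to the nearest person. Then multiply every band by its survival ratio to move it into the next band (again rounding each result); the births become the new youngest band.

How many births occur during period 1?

2274

Let band 1 be 0–14 through band 5 = 60–74.
[period 1]
Births: 13950 × 0.163 = 2274
Band 2: 9350 × 0.945 = 8836
Band 3: 4950 × 0.941 = 4658
Band 4: 13950 × 0.932 = 13001
Band 5: 9450 × 0.919 = 8685
End of period: [2274, 8836, 4658, 13001, 8685]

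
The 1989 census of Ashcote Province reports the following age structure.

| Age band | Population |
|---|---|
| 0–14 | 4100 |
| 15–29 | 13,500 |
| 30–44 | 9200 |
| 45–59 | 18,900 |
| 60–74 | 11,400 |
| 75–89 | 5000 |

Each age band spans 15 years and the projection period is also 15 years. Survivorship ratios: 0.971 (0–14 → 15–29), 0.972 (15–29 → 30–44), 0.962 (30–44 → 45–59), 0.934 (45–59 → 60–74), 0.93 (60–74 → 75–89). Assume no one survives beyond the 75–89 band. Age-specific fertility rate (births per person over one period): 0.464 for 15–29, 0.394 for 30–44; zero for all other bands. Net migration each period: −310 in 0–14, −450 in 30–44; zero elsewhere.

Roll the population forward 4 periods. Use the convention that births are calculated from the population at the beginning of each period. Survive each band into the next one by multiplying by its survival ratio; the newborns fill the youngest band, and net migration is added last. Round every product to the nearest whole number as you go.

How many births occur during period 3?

5663

Let group 1 be 0–14 through group 6 = 75–89.
After projecting period 1:
Births: 13500 × 0.464 = 6264 ; 9200 × 0.394 = 3625 — total 9889
Group 2: 4100 × 0.971 = 3981
Group 3: 13500 × 0.972 = 13122
Group 4: 9200 × 0.962 = 8850
Group 5: 18900 × 0.934 = 17653
Group 6: 11400 × 0.93 = 10602
Net migration: Group 1 − 310 → 9579; Group 3 − 450 → 12672
→ [9579, 3981, 12672, 8850, 17653, 10602]
After projecting period 2:
Births: 3981 × 0.464 = 1847 ; 12672 × 0.394 = 4993 — total 6840
Group 2: 9579 × 0.971 = 9301
Group 3: 3981 × 0.972 = 3870
Group 4: 12672 × 0.962 = 12190
Group 5: 8850 × 0.934 = 8266
Group 6: 17653 × 0.93 = 16417
Net migration: Group 1 − 310 → 6530; Group 3 − 450 → 3420
→ [6530, 9301, 3420, 12190, 8266, 16417]
After projecting period 3:
Births: 9301 × 0.464 = 4316 ; 3420 × 0.394 = 1347 — total 5663
Group 2: 6530 × 0.971 = 6341
Group 3: 9301 × 0.972 = 9041
Group 4: 3420 × 0.962 = 3290
Group 5: 12190 × 0.934 = 11385
Group 6: 8266 × 0.93 = 7687
Net migration: Group 1 − 310 → 5353; Group 3 − 450 → 8591
→ [5353, 6341, 8591, 3290, 11385, 7687]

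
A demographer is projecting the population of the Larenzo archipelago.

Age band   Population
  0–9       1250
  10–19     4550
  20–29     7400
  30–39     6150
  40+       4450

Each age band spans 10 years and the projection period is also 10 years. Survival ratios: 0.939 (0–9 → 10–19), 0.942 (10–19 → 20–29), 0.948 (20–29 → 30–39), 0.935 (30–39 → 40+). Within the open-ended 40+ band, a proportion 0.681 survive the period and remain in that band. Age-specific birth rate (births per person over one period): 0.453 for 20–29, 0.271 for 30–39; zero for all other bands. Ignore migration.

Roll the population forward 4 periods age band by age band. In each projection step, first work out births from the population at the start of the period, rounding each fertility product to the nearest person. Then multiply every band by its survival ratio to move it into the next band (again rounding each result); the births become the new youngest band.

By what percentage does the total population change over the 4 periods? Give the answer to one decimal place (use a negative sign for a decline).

-12.7

Let band 1 be 0–9 through band 5 = 40+.
— Period 1 —
Births: 7400 × 0.453 = 3352 ; 6150 × 0.271 = 1667 — total 5019
Band 2: 1250 × 0.939 = 1174
Band 3: 4550 × 0.942 = 4286
Band 4: 7400 × 0.948 = 7015
Band 5: 6150 × 0.935 + 4450 × 0.681 = 5750 + 3030 = 8780
→ [5019, 1174, 4286, 7015, 8780]
— Period 2 —
Births: 4286 × 0.453 = 1942 ; 7015 × 0.271 = 1901 — total 3843
Band 2: 5019 × 0.939 = 4713
Band 3: 1174 × 0.942 = 1106
Band 4: 4286 × 0.948 = 4063
Band 5: 7015 × 0.935 + 8780 × 0.681 = 6559 + 5979 = 12538
→ [3843, 4713, 1106, 4063, 12538]
— Period 3 —
Births: 1106 × 0.453 = 501 ; 4063 × 0.271 = 1101 — total 1602
Band 2: 3843 × 0.939 = 3609
Band 3: 4713 × 0.942 = 4440
Band 4: 1106 × 0.948 = 1048
Band 5: 4063 × 0.935 + 12538 × 0.681 = 3799 + 8538 = 12337
→ [1602, 3609, 4440, 1048, 12337]
— Period 4 —
Births: 4440 × 0.453 = 2011 ; 1048 × 0.271 = 284 — total 2295
Band 2: 1602 × 0.939 = 1504
Band 3: 3609 × 0.942 = 3400
Band 4: 4440 × 0.948 = 4209
Band 5: 1048 × 0.935 + 12337 × 0.681 = 980 + 8401 = 9381
→ [2295, 1504, 3400, 4209, 9381]
Total: 23800 → 20789; change = -3011; percentage change = -12.7%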